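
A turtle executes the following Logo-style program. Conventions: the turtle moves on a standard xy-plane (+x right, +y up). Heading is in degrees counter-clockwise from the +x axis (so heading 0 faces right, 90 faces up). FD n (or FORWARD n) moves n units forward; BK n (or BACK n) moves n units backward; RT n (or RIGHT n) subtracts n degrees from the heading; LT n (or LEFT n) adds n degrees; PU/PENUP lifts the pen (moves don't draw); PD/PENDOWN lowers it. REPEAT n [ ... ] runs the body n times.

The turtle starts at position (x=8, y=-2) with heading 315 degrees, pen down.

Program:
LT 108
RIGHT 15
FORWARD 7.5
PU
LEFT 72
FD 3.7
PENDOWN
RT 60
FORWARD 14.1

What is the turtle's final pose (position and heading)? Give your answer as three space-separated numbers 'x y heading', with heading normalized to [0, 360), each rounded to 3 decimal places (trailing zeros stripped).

Answer: 18.218 18.989 60

Derivation:
Executing turtle program step by step:
Start: pos=(8,-2), heading=315, pen down
LT 108: heading 315 -> 63
RT 15: heading 63 -> 48
FD 7.5: (8,-2) -> (13.018,3.574) [heading=48, draw]
PU: pen up
LT 72: heading 48 -> 120
FD 3.7: (13.018,3.574) -> (11.168,6.778) [heading=120, move]
PD: pen down
RT 60: heading 120 -> 60
FD 14.1: (11.168,6.778) -> (18.218,18.989) [heading=60, draw]
Final: pos=(18.218,18.989), heading=60, 2 segment(s) drawn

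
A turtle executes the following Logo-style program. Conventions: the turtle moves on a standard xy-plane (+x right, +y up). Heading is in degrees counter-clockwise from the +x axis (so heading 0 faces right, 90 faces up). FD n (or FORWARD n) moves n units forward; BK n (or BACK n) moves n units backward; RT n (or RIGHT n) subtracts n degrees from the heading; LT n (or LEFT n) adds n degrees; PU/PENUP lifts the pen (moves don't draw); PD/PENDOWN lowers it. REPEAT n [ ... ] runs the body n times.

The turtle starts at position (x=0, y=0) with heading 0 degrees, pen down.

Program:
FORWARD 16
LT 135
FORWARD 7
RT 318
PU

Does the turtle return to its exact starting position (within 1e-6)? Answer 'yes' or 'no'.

Answer: no

Derivation:
Executing turtle program step by step:
Start: pos=(0,0), heading=0, pen down
FD 16: (0,0) -> (16,0) [heading=0, draw]
LT 135: heading 0 -> 135
FD 7: (16,0) -> (11.05,4.95) [heading=135, draw]
RT 318: heading 135 -> 177
PU: pen up
Final: pos=(11.05,4.95), heading=177, 2 segment(s) drawn

Start position: (0, 0)
Final position: (11.05, 4.95)
Distance = 12.108; >= 1e-6 -> NOT closed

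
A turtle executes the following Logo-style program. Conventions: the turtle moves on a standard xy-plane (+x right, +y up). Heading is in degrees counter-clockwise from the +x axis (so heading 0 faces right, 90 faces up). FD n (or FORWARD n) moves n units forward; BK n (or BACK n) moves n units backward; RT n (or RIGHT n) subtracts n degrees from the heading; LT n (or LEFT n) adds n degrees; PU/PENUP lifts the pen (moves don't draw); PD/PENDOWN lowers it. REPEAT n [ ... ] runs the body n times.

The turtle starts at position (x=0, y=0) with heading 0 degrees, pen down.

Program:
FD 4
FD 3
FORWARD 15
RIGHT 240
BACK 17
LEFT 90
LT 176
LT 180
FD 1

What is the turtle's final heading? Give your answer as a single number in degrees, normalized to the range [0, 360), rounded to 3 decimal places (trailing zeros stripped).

Answer: 206

Derivation:
Executing turtle program step by step:
Start: pos=(0,0), heading=0, pen down
FD 4: (0,0) -> (4,0) [heading=0, draw]
FD 3: (4,0) -> (7,0) [heading=0, draw]
FD 15: (7,0) -> (22,0) [heading=0, draw]
RT 240: heading 0 -> 120
BK 17: (22,0) -> (30.5,-14.722) [heading=120, draw]
LT 90: heading 120 -> 210
LT 176: heading 210 -> 26
LT 180: heading 26 -> 206
FD 1: (30.5,-14.722) -> (29.601,-15.161) [heading=206, draw]
Final: pos=(29.601,-15.161), heading=206, 5 segment(s) drawn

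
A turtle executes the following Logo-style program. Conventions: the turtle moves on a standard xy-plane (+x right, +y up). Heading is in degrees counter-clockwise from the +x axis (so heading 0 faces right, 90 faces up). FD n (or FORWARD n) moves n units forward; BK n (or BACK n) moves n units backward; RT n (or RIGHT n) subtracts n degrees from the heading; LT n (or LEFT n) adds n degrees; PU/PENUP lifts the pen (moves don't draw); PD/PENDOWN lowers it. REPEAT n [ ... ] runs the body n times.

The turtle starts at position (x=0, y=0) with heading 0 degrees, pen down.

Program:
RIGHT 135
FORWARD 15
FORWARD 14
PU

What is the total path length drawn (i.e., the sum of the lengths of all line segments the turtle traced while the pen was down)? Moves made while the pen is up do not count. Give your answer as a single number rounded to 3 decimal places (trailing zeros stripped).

Answer: 29

Derivation:
Executing turtle program step by step:
Start: pos=(0,0), heading=0, pen down
RT 135: heading 0 -> 225
FD 15: (0,0) -> (-10.607,-10.607) [heading=225, draw]
FD 14: (-10.607,-10.607) -> (-20.506,-20.506) [heading=225, draw]
PU: pen up
Final: pos=(-20.506,-20.506), heading=225, 2 segment(s) drawn

Segment lengths:
  seg 1: (0,0) -> (-10.607,-10.607), length = 15
  seg 2: (-10.607,-10.607) -> (-20.506,-20.506), length = 14
Total = 29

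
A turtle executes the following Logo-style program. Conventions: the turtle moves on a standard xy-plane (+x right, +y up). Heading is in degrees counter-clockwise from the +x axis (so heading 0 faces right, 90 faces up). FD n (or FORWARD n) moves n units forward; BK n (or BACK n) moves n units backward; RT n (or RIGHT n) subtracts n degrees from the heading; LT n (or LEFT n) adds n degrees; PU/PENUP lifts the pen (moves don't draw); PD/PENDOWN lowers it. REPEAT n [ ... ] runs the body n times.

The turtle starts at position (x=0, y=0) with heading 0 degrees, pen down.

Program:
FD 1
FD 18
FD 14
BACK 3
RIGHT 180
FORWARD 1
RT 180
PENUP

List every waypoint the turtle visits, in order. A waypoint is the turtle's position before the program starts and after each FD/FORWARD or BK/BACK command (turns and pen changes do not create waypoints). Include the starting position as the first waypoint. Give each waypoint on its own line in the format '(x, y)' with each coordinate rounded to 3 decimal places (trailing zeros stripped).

Answer: (0, 0)
(1, 0)
(19, 0)
(33, 0)
(30, 0)
(29, 0)

Derivation:
Executing turtle program step by step:
Start: pos=(0,0), heading=0, pen down
FD 1: (0,0) -> (1,0) [heading=0, draw]
FD 18: (1,0) -> (19,0) [heading=0, draw]
FD 14: (19,0) -> (33,0) [heading=0, draw]
BK 3: (33,0) -> (30,0) [heading=0, draw]
RT 180: heading 0 -> 180
FD 1: (30,0) -> (29,0) [heading=180, draw]
RT 180: heading 180 -> 0
PU: pen up
Final: pos=(29,0), heading=0, 5 segment(s) drawn
Waypoints (6 total):
(0, 0)
(1, 0)
(19, 0)
(33, 0)
(30, 0)
(29, 0)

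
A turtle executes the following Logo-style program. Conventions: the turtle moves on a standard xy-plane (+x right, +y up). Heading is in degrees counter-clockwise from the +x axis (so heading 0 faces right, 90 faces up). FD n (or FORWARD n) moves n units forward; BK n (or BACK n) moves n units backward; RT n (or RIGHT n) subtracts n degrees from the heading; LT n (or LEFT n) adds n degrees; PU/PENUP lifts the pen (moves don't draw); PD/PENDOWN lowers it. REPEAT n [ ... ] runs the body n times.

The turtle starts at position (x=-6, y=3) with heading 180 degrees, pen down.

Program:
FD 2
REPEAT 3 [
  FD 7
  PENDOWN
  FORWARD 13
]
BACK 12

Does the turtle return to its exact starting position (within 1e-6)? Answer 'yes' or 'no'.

Answer: no

Derivation:
Executing turtle program step by step:
Start: pos=(-6,3), heading=180, pen down
FD 2: (-6,3) -> (-8,3) [heading=180, draw]
REPEAT 3 [
  -- iteration 1/3 --
  FD 7: (-8,3) -> (-15,3) [heading=180, draw]
  PD: pen down
  FD 13: (-15,3) -> (-28,3) [heading=180, draw]
  -- iteration 2/3 --
  FD 7: (-28,3) -> (-35,3) [heading=180, draw]
  PD: pen down
  FD 13: (-35,3) -> (-48,3) [heading=180, draw]
  -- iteration 3/3 --
  FD 7: (-48,3) -> (-55,3) [heading=180, draw]
  PD: pen down
  FD 13: (-55,3) -> (-68,3) [heading=180, draw]
]
BK 12: (-68,3) -> (-56,3) [heading=180, draw]
Final: pos=(-56,3), heading=180, 8 segment(s) drawn

Start position: (-6, 3)
Final position: (-56, 3)
Distance = 50; >= 1e-6 -> NOT closed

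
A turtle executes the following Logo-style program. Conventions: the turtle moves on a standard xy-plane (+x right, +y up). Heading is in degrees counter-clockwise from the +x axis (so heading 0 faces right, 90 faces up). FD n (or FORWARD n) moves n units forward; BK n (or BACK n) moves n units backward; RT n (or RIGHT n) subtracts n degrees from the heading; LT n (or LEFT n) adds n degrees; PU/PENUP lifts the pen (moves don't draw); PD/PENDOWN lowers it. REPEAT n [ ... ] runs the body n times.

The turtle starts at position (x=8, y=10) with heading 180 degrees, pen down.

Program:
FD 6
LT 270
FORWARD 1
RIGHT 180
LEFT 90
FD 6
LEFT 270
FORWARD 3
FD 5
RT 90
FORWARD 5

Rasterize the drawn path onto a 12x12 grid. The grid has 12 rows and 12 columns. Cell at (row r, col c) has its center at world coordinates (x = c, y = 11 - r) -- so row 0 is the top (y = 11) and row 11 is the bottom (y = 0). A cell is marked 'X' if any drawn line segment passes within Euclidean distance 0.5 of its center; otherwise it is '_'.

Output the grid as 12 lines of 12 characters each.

Segment 0: (8,10) -> (2,10)
Segment 1: (2,10) -> (2,11)
Segment 2: (2,11) -> (8,11)
Segment 3: (8,11) -> (8,8)
Segment 4: (8,8) -> (8,3)
Segment 5: (8,3) -> (3,3)

Answer: __XXXXXXX___
__XXXXXXX___
________X___
________X___
________X___
________X___
________X___
________X___
___XXXXXX___
____________
____________
____________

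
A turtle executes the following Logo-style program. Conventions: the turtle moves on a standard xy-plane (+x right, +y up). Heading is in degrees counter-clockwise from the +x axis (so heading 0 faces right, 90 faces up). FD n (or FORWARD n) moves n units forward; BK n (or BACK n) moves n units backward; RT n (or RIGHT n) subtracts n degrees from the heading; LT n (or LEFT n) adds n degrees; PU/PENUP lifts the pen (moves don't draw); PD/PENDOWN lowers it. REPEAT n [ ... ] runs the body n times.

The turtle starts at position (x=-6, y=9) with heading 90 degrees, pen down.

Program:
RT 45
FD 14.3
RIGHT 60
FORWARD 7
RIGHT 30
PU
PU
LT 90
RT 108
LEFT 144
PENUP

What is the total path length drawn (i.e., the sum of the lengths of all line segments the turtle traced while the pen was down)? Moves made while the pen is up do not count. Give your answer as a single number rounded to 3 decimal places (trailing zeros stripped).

Executing turtle program step by step:
Start: pos=(-6,9), heading=90, pen down
RT 45: heading 90 -> 45
FD 14.3: (-6,9) -> (4.112,19.112) [heading=45, draw]
RT 60: heading 45 -> 345
FD 7: (4.112,19.112) -> (10.873,17.3) [heading=345, draw]
RT 30: heading 345 -> 315
PU: pen up
PU: pen up
LT 90: heading 315 -> 45
RT 108: heading 45 -> 297
LT 144: heading 297 -> 81
PU: pen up
Final: pos=(10.873,17.3), heading=81, 2 segment(s) drawn

Segment lengths:
  seg 1: (-6,9) -> (4.112,19.112), length = 14.3
  seg 2: (4.112,19.112) -> (10.873,17.3), length = 7
Total = 21.3

Answer: 21.3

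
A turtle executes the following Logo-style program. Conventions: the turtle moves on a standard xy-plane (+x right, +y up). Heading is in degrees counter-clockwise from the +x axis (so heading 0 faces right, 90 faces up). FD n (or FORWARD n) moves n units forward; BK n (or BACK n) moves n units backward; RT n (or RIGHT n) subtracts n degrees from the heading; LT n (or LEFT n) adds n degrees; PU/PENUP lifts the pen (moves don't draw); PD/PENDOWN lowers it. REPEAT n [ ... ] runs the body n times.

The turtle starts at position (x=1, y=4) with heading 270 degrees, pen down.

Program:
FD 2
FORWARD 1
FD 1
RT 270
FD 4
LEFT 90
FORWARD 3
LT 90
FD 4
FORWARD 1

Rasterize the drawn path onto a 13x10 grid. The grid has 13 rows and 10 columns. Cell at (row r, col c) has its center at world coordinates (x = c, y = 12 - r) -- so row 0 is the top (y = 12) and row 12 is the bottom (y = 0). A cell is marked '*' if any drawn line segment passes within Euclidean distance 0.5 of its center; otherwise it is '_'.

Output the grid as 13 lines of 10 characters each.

Answer: __________
__________
__________
__________
__________
__________
__________
__________
_*________
******____
_*___*____
_*___*____
_*****____

Derivation:
Segment 0: (1,4) -> (1,2)
Segment 1: (1,2) -> (1,1)
Segment 2: (1,1) -> (1,0)
Segment 3: (1,0) -> (5,0)
Segment 4: (5,0) -> (5,3)
Segment 5: (5,3) -> (1,3)
Segment 6: (1,3) -> (-0,3)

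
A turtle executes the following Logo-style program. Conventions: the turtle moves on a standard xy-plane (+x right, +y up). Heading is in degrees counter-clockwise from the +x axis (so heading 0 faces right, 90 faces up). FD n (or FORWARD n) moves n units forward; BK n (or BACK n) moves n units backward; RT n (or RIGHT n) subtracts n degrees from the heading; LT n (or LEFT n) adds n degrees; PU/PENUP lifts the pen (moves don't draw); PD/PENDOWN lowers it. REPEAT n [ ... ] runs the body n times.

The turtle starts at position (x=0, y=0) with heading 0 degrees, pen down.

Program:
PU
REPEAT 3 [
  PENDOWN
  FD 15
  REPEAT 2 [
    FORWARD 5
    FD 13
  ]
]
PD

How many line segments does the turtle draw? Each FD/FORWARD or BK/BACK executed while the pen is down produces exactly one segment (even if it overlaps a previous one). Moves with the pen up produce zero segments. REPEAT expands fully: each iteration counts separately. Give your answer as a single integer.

Answer: 15

Derivation:
Executing turtle program step by step:
Start: pos=(0,0), heading=0, pen down
PU: pen up
REPEAT 3 [
  -- iteration 1/3 --
  PD: pen down
  FD 15: (0,0) -> (15,0) [heading=0, draw]
  REPEAT 2 [
    -- iteration 1/2 --
    FD 5: (15,0) -> (20,0) [heading=0, draw]
    FD 13: (20,0) -> (33,0) [heading=0, draw]
    -- iteration 2/2 --
    FD 5: (33,0) -> (38,0) [heading=0, draw]
    FD 13: (38,0) -> (51,0) [heading=0, draw]
  ]
  -- iteration 2/3 --
  PD: pen down
  FD 15: (51,0) -> (66,0) [heading=0, draw]
  REPEAT 2 [
    -- iteration 1/2 --
    FD 5: (66,0) -> (71,0) [heading=0, draw]
    FD 13: (71,0) -> (84,0) [heading=0, draw]
    -- iteration 2/2 --
    FD 5: (84,0) -> (89,0) [heading=0, draw]
    FD 13: (89,0) -> (102,0) [heading=0, draw]
  ]
  -- iteration 3/3 --
  PD: pen down
  FD 15: (102,0) -> (117,0) [heading=0, draw]
  REPEAT 2 [
    -- iteration 1/2 --
    FD 5: (117,0) -> (122,0) [heading=0, draw]
    FD 13: (122,0) -> (135,0) [heading=0, draw]
    -- iteration 2/2 --
    FD 5: (135,0) -> (140,0) [heading=0, draw]
    FD 13: (140,0) -> (153,0) [heading=0, draw]
  ]
]
PD: pen down
Final: pos=(153,0), heading=0, 15 segment(s) drawn
Segments drawn: 15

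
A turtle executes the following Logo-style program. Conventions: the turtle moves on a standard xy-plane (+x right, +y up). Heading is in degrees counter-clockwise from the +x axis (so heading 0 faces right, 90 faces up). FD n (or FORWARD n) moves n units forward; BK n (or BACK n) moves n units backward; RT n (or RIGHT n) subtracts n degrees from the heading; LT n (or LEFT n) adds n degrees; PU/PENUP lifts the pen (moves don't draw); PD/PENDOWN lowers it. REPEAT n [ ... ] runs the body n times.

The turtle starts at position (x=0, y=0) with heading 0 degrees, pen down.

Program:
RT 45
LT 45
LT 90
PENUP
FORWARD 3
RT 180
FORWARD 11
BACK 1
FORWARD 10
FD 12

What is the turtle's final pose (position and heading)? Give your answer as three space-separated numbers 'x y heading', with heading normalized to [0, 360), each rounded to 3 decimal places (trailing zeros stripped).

Executing turtle program step by step:
Start: pos=(0,0), heading=0, pen down
RT 45: heading 0 -> 315
LT 45: heading 315 -> 0
LT 90: heading 0 -> 90
PU: pen up
FD 3: (0,0) -> (0,3) [heading=90, move]
RT 180: heading 90 -> 270
FD 11: (0,3) -> (0,-8) [heading=270, move]
BK 1: (0,-8) -> (0,-7) [heading=270, move]
FD 10: (0,-7) -> (0,-17) [heading=270, move]
FD 12: (0,-17) -> (0,-29) [heading=270, move]
Final: pos=(0,-29), heading=270, 0 segment(s) drawn

Answer: 0 -29 270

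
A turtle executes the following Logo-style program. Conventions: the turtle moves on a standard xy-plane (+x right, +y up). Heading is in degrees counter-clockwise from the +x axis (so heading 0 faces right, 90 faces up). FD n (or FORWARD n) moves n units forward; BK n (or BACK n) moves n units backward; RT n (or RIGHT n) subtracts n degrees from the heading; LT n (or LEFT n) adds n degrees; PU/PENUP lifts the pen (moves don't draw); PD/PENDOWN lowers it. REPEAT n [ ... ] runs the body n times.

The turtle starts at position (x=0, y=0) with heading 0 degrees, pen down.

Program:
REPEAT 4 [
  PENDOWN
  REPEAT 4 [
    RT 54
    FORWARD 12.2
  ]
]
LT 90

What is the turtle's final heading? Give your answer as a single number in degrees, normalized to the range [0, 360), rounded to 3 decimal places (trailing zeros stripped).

Executing turtle program step by step:
Start: pos=(0,0), heading=0, pen down
REPEAT 4 [
  -- iteration 1/4 --
  PD: pen down
  REPEAT 4 [
    -- iteration 1/4 --
    RT 54: heading 0 -> 306
    FD 12.2: (0,0) -> (7.171,-9.87) [heading=306, draw]
    -- iteration 2/4 --
    RT 54: heading 306 -> 252
    FD 12.2: (7.171,-9.87) -> (3.401,-21.473) [heading=252, draw]
    -- iteration 3/4 --
    RT 54: heading 252 -> 198
    FD 12.2: (3.401,-21.473) -> (-8.202,-25.243) [heading=198, draw]
    -- iteration 4/4 --
    RT 54: heading 198 -> 144
    FD 12.2: (-8.202,-25.243) -> (-18.072,-18.072) [heading=144, draw]
  ]
  -- iteration 2/4 --
  PD: pen down
  REPEAT 4 [
    -- iteration 1/4 --
    RT 54: heading 144 -> 90
    FD 12.2: (-18.072,-18.072) -> (-18.072,-5.872) [heading=90, draw]
    -- iteration 2/4 --
    RT 54: heading 90 -> 36
    FD 12.2: (-18.072,-5.872) -> (-8.202,1.299) [heading=36, draw]
    -- iteration 3/4 --
    RT 54: heading 36 -> 342
    FD 12.2: (-8.202,1.299) -> (3.401,-2.471) [heading=342, draw]
    -- iteration 4/4 --
    RT 54: heading 342 -> 288
    FD 12.2: (3.401,-2.471) -> (7.171,-14.074) [heading=288, draw]
  ]
  -- iteration 3/4 --
  PD: pen down
  REPEAT 4 [
    -- iteration 1/4 --
    RT 54: heading 288 -> 234
    FD 12.2: (7.171,-14.074) -> (0,-23.944) [heading=234, draw]
    -- iteration 2/4 --
    RT 54: heading 234 -> 180
    FD 12.2: (0,-23.944) -> (-12.2,-23.944) [heading=180, draw]
    -- iteration 3/4 --
    RT 54: heading 180 -> 126
    FD 12.2: (-12.2,-23.944) -> (-19.371,-14.074) [heading=126, draw]
    -- iteration 4/4 --
    RT 54: heading 126 -> 72
    FD 12.2: (-19.371,-14.074) -> (-15.601,-2.471) [heading=72, draw]
  ]
  -- iteration 4/4 --
  PD: pen down
  REPEAT 4 [
    -- iteration 1/4 --
    RT 54: heading 72 -> 18
    FD 12.2: (-15.601,-2.471) -> (-3.998,1.299) [heading=18, draw]
    -- iteration 2/4 --
    RT 54: heading 18 -> 324
    FD 12.2: (-3.998,1.299) -> (5.872,-5.872) [heading=324, draw]
    -- iteration 3/4 --
    RT 54: heading 324 -> 270
    FD 12.2: (5.872,-5.872) -> (5.872,-18.072) [heading=270, draw]
    -- iteration 4/4 --
    RT 54: heading 270 -> 216
    FD 12.2: (5.872,-18.072) -> (-3.998,-25.243) [heading=216, draw]
  ]
]
LT 90: heading 216 -> 306
Final: pos=(-3.998,-25.243), heading=306, 16 segment(s) drawn

Answer: 306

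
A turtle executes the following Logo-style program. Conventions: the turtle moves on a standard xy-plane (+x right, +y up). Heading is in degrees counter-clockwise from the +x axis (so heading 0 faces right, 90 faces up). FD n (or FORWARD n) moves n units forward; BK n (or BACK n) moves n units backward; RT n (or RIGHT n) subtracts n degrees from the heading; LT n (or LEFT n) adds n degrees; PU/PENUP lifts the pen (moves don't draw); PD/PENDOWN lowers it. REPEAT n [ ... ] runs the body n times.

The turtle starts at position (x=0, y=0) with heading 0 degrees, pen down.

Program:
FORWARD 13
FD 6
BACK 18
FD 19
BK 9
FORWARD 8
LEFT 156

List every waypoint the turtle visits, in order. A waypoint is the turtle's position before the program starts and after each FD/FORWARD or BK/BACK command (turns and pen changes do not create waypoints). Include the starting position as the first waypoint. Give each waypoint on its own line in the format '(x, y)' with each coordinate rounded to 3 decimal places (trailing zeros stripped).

Answer: (0, 0)
(13, 0)
(19, 0)
(1, 0)
(20, 0)
(11, 0)
(19, 0)

Derivation:
Executing turtle program step by step:
Start: pos=(0,0), heading=0, pen down
FD 13: (0,0) -> (13,0) [heading=0, draw]
FD 6: (13,0) -> (19,0) [heading=0, draw]
BK 18: (19,0) -> (1,0) [heading=0, draw]
FD 19: (1,0) -> (20,0) [heading=0, draw]
BK 9: (20,0) -> (11,0) [heading=0, draw]
FD 8: (11,0) -> (19,0) [heading=0, draw]
LT 156: heading 0 -> 156
Final: pos=(19,0), heading=156, 6 segment(s) drawn
Waypoints (7 total):
(0, 0)
(13, 0)
(19, 0)
(1, 0)
(20, 0)
(11, 0)
(19, 0)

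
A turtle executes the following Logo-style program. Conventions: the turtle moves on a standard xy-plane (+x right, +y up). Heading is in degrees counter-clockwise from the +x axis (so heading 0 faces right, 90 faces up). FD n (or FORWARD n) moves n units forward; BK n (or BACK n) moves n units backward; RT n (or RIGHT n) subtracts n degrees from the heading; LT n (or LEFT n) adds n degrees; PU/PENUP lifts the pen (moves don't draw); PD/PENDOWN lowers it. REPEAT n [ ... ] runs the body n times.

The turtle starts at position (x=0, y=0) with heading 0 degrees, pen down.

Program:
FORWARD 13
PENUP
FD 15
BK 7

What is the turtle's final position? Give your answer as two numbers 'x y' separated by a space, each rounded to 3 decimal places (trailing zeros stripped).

Answer: 21 0

Derivation:
Executing turtle program step by step:
Start: pos=(0,0), heading=0, pen down
FD 13: (0,0) -> (13,0) [heading=0, draw]
PU: pen up
FD 15: (13,0) -> (28,0) [heading=0, move]
BK 7: (28,0) -> (21,0) [heading=0, move]
Final: pos=(21,0), heading=0, 1 segment(s) drawn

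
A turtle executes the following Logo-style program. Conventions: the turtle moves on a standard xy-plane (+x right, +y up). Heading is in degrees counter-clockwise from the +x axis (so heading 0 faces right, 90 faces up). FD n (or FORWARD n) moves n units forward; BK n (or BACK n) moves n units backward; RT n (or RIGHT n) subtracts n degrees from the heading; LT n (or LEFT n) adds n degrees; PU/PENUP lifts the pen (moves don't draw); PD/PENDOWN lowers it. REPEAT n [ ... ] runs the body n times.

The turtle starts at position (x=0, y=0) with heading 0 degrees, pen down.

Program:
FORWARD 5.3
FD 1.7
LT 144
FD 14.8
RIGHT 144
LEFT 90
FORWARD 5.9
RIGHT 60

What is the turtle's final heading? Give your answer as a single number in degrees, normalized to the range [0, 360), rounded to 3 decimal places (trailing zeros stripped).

Answer: 30

Derivation:
Executing turtle program step by step:
Start: pos=(0,0), heading=0, pen down
FD 5.3: (0,0) -> (5.3,0) [heading=0, draw]
FD 1.7: (5.3,0) -> (7,0) [heading=0, draw]
LT 144: heading 0 -> 144
FD 14.8: (7,0) -> (-4.973,8.699) [heading=144, draw]
RT 144: heading 144 -> 0
LT 90: heading 0 -> 90
FD 5.9: (-4.973,8.699) -> (-4.973,14.599) [heading=90, draw]
RT 60: heading 90 -> 30
Final: pos=(-4.973,14.599), heading=30, 4 segment(s) drawn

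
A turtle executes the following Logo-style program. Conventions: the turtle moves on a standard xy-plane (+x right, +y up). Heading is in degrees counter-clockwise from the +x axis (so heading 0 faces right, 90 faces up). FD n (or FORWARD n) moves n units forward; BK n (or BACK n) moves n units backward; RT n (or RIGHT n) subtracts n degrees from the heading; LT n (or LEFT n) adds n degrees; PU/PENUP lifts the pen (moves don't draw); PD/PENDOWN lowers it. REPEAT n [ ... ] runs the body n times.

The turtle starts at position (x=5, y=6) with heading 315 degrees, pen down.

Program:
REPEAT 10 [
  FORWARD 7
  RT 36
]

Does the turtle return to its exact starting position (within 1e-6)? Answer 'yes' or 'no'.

Answer: yes

Derivation:
Executing turtle program step by step:
Start: pos=(5,6), heading=315, pen down
REPEAT 10 [
  -- iteration 1/10 --
  FD 7: (5,6) -> (9.95,1.05) [heading=315, draw]
  RT 36: heading 315 -> 279
  -- iteration 2/10 --
  FD 7: (9.95,1.05) -> (11.045,-5.864) [heading=279, draw]
  RT 36: heading 279 -> 243
  -- iteration 3/10 --
  FD 7: (11.045,-5.864) -> (7.867,-12.101) [heading=243, draw]
  RT 36: heading 243 -> 207
  -- iteration 4/10 --
  FD 7: (7.867,-12.101) -> (1.63,-15.279) [heading=207, draw]
  RT 36: heading 207 -> 171
  -- iteration 5/10 --
  FD 7: (1.63,-15.279) -> (-5.284,-14.184) [heading=171, draw]
  RT 36: heading 171 -> 135
  -- iteration 6/10 --
  FD 7: (-5.284,-14.184) -> (-10.234,-9.234) [heading=135, draw]
  RT 36: heading 135 -> 99
  -- iteration 7/10 --
  FD 7: (-10.234,-9.234) -> (-11.329,-2.32) [heading=99, draw]
  RT 36: heading 99 -> 63
  -- iteration 8/10 --
  FD 7: (-11.329,-2.32) -> (-8.151,3.917) [heading=63, draw]
  RT 36: heading 63 -> 27
  -- iteration 9/10 --
  FD 7: (-8.151,3.917) -> (-1.914,7.095) [heading=27, draw]
  RT 36: heading 27 -> 351
  -- iteration 10/10 --
  FD 7: (-1.914,7.095) -> (5,6) [heading=351, draw]
  RT 36: heading 351 -> 315
]
Final: pos=(5,6), heading=315, 10 segment(s) drawn

Start position: (5, 6)
Final position: (5, 6)
Distance = 0; < 1e-6 -> CLOSED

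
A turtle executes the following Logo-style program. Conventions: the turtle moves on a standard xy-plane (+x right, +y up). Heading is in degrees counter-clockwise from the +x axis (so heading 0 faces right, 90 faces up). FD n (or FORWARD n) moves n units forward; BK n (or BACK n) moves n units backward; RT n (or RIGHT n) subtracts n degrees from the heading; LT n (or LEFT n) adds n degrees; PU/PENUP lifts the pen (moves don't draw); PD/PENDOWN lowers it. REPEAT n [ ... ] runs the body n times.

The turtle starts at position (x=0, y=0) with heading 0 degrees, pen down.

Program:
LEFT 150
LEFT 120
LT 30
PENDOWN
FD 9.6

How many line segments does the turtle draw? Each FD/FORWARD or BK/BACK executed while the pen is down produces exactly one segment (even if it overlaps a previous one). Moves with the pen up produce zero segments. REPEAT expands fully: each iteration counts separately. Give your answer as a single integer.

Executing turtle program step by step:
Start: pos=(0,0), heading=0, pen down
LT 150: heading 0 -> 150
LT 120: heading 150 -> 270
LT 30: heading 270 -> 300
PD: pen down
FD 9.6: (0,0) -> (4.8,-8.314) [heading=300, draw]
Final: pos=(4.8,-8.314), heading=300, 1 segment(s) drawn
Segments drawn: 1

Answer: 1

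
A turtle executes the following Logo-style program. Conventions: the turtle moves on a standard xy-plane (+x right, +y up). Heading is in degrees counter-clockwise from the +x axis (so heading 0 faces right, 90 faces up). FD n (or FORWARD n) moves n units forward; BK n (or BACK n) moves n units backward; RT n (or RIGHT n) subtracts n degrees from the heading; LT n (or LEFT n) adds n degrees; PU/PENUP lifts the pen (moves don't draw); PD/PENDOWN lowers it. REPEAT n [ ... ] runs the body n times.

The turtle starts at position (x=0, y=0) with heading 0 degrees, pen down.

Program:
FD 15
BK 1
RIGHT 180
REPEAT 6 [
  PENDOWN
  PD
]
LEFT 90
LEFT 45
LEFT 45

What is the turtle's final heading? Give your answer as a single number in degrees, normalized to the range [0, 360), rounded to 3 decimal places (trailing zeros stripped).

Answer: 0

Derivation:
Executing turtle program step by step:
Start: pos=(0,0), heading=0, pen down
FD 15: (0,0) -> (15,0) [heading=0, draw]
BK 1: (15,0) -> (14,0) [heading=0, draw]
RT 180: heading 0 -> 180
REPEAT 6 [
  -- iteration 1/6 --
  PD: pen down
  PD: pen down
  -- iteration 2/6 --
  PD: pen down
  PD: pen down
  -- iteration 3/6 --
  PD: pen down
  PD: pen down
  -- iteration 4/6 --
  PD: pen down
  PD: pen down
  -- iteration 5/6 --
  PD: pen down
  PD: pen down
  -- iteration 6/6 --
  PD: pen down
  PD: pen down
]
LT 90: heading 180 -> 270
LT 45: heading 270 -> 315
LT 45: heading 315 -> 0
Final: pos=(14,0), heading=0, 2 segment(s) drawn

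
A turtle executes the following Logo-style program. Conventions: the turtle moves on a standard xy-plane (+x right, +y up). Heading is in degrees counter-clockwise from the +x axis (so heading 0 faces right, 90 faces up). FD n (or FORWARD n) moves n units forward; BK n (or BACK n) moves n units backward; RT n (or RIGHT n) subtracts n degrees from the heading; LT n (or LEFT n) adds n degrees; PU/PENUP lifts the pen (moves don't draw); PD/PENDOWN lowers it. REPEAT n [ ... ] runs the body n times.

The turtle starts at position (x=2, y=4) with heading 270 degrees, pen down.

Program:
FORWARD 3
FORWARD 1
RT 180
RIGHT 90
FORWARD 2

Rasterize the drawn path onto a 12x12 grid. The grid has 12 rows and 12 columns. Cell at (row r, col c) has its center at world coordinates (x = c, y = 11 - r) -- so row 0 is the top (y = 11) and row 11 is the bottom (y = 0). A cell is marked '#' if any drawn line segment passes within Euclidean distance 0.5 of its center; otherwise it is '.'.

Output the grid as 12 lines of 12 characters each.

Answer: ............
............
............
............
............
............
............
..#.........
..#.........
..#.........
..#.........
..###.......

Derivation:
Segment 0: (2,4) -> (2,1)
Segment 1: (2,1) -> (2,0)
Segment 2: (2,0) -> (4,0)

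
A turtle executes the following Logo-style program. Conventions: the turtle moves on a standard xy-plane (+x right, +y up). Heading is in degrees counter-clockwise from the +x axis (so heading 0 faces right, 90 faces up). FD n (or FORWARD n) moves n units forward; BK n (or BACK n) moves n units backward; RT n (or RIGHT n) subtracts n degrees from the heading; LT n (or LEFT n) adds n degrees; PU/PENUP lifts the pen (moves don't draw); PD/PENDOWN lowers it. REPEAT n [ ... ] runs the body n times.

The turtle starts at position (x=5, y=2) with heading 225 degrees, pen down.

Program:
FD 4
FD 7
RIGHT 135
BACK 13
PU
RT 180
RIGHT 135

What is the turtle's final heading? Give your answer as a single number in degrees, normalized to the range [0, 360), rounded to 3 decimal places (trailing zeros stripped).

Answer: 135

Derivation:
Executing turtle program step by step:
Start: pos=(5,2), heading=225, pen down
FD 4: (5,2) -> (2.172,-0.828) [heading=225, draw]
FD 7: (2.172,-0.828) -> (-2.778,-5.778) [heading=225, draw]
RT 135: heading 225 -> 90
BK 13: (-2.778,-5.778) -> (-2.778,-18.778) [heading=90, draw]
PU: pen up
RT 180: heading 90 -> 270
RT 135: heading 270 -> 135
Final: pos=(-2.778,-18.778), heading=135, 3 segment(s) drawn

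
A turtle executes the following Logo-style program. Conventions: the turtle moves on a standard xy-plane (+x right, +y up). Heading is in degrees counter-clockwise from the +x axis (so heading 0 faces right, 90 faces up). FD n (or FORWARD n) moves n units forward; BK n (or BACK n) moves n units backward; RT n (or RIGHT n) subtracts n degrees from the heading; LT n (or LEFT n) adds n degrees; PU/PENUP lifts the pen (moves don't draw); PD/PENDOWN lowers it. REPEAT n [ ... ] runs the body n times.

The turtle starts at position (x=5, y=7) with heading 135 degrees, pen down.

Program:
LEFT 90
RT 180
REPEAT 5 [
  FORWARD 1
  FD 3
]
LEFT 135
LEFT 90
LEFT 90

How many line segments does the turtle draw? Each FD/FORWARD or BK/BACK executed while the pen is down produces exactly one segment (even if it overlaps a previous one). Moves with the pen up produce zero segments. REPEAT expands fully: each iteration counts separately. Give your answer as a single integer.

Answer: 10

Derivation:
Executing turtle program step by step:
Start: pos=(5,7), heading=135, pen down
LT 90: heading 135 -> 225
RT 180: heading 225 -> 45
REPEAT 5 [
  -- iteration 1/5 --
  FD 1: (5,7) -> (5.707,7.707) [heading=45, draw]
  FD 3: (5.707,7.707) -> (7.828,9.828) [heading=45, draw]
  -- iteration 2/5 --
  FD 1: (7.828,9.828) -> (8.536,10.536) [heading=45, draw]
  FD 3: (8.536,10.536) -> (10.657,12.657) [heading=45, draw]
  -- iteration 3/5 --
  FD 1: (10.657,12.657) -> (11.364,13.364) [heading=45, draw]
  FD 3: (11.364,13.364) -> (13.485,15.485) [heading=45, draw]
  -- iteration 4/5 --
  FD 1: (13.485,15.485) -> (14.192,16.192) [heading=45, draw]
  FD 3: (14.192,16.192) -> (16.314,18.314) [heading=45, draw]
  -- iteration 5/5 --
  FD 1: (16.314,18.314) -> (17.021,19.021) [heading=45, draw]
  FD 3: (17.021,19.021) -> (19.142,21.142) [heading=45, draw]
]
LT 135: heading 45 -> 180
LT 90: heading 180 -> 270
LT 90: heading 270 -> 0
Final: pos=(19.142,21.142), heading=0, 10 segment(s) drawn
Segments drawn: 10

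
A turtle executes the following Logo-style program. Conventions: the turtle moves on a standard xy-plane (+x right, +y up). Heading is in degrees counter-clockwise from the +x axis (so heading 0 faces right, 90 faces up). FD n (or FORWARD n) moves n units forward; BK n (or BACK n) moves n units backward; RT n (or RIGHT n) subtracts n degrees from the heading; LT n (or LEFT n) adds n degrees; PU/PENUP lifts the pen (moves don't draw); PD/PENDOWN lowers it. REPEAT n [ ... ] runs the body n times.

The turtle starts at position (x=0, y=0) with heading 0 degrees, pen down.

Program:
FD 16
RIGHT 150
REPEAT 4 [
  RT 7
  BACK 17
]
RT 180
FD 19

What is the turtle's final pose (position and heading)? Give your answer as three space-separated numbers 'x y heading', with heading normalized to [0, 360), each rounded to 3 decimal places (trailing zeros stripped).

Answer: 100.759 15.244 2

Derivation:
Executing turtle program step by step:
Start: pos=(0,0), heading=0, pen down
FD 16: (0,0) -> (16,0) [heading=0, draw]
RT 150: heading 0 -> 210
REPEAT 4 [
  -- iteration 1/4 --
  RT 7: heading 210 -> 203
  BK 17: (16,0) -> (31.649,6.642) [heading=203, draw]
  -- iteration 2/4 --
  RT 7: heading 203 -> 196
  BK 17: (31.649,6.642) -> (47.99,11.328) [heading=196, draw]
  -- iteration 3/4 --
  RT 7: heading 196 -> 189
  BK 17: (47.99,11.328) -> (64.781,13.988) [heading=189, draw]
  -- iteration 4/4 --
  RT 7: heading 189 -> 182
  BK 17: (64.781,13.988) -> (81.77,14.581) [heading=182, draw]
]
RT 180: heading 182 -> 2
FD 19: (81.77,14.581) -> (100.759,15.244) [heading=2, draw]
Final: pos=(100.759,15.244), heading=2, 6 segment(s) drawn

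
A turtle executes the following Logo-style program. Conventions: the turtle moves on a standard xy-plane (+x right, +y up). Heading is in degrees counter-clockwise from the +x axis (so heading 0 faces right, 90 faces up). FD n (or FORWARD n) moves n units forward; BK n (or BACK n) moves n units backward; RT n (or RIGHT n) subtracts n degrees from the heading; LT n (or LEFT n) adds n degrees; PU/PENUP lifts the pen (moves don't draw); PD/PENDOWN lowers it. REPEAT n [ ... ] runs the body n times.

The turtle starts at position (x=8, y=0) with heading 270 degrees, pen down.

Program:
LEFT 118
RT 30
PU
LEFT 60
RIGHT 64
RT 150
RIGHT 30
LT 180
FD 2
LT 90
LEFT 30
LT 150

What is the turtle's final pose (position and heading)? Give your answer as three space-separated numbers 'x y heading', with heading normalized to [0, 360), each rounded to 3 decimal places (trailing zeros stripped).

Answer: 9.989 -0.209 264

Derivation:
Executing turtle program step by step:
Start: pos=(8,0), heading=270, pen down
LT 118: heading 270 -> 28
RT 30: heading 28 -> 358
PU: pen up
LT 60: heading 358 -> 58
RT 64: heading 58 -> 354
RT 150: heading 354 -> 204
RT 30: heading 204 -> 174
LT 180: heading 174 -> 354
FD 2: (8,0) -> (9.989,-0.209) [heading=354, move]
LT 90: heading 354 -> 84
LT 30: heading 84 -> 114
LT 150: heading 114 -> 264
Final: pos=(9.989,-0.209), heading=264, 0 segment(s) drawn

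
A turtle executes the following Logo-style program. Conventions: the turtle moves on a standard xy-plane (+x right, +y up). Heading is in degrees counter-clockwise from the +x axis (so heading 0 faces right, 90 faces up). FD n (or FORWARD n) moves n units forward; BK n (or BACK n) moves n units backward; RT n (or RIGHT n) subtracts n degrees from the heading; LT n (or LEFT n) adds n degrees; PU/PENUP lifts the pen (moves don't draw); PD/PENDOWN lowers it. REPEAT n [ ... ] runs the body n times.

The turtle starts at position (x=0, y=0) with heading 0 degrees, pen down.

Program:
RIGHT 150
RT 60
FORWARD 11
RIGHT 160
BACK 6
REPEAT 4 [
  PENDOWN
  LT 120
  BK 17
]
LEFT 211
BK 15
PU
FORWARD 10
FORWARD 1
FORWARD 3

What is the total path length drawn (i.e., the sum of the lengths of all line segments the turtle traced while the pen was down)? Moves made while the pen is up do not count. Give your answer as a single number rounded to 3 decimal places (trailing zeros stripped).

Executing turtle program step by step:
Start: pos=(0,0), heading=0, pen down
RT 150: heading 0 -> 210
RT 60: heading 210 -> 150
FD 11: (0,0) -> (-9.526,5.5) [heading=150, draw]
RT 160: heading 150 -> 350
BK 6: (-9.526,5.5) -> (-15.435,6.542) [heading=350, draw]
REPEAT 4 [
  -- iteration 1/4 --
  PD: pen down
  LT 120: heading 350 -> 110
  BK 17: (-15.435,6.542) -> (-9.621,-9.433) [heading=110, draw]
  -- iteration 2/4 --
  PD: pen down
  LT 120: heading 110 -> 230
  BK 17: (-9.621,-9.433) -> (1.307,3.59) [heading=230, draw]
  -- iteration 3/4 --
  PD: pen down
  LT 120: heading 230 -> 350
  BK 17: (1.307,3.59) -> (-15.435,6.542) [heading=350, draw]
  -- iteration 4/4 --
  PD: pen down
  LT 120: heading 350 -> 110
  BK 17: (-15.435,6.542) -> (-9.621,-9.433) [heading=110, draw]
]
LT 211: heading 110 -> 321
BK 15: (-9.621,-9.433) -> (-21.278,0.007) [heading=321, draw]
PU: pen up
FD 10: (-21.278,0.007) -> (-13.507,-6.286) [heading=321, move]
FD 1: (-13.507,-6.286) -> (-12.729,-6.916) [heading=321, move]
FD 3: (-12.729,-6.916) -> (-10.398,-8.804) [heading=321, move]
Final: pos=(-10.398,-8.804), heading=321, 7 segment(s) drawn

Segment lengths:
  seg 1: (0,0) -> (-9.526,5.5), length = 11
  seg 2: (-9.526,5.5) -> (-15.435,6.542), length = 6
  seg 3: (-15.435,6.542) -> (-9.621,-9.433), length = 17
  seg 4: (-9.621,-9.433) -> (1.307,3.59), length = 17
  seg 5: (1.307,3.59) -> (-15.435,6.542), length = 17
  seg 6: (-15.435,6.542) -> (-9.621,-9.433), length = 17
  seg 7: (-9.621,-9.433) -> (-21.278,0.007), length = 15
Total = 100

Answer: 100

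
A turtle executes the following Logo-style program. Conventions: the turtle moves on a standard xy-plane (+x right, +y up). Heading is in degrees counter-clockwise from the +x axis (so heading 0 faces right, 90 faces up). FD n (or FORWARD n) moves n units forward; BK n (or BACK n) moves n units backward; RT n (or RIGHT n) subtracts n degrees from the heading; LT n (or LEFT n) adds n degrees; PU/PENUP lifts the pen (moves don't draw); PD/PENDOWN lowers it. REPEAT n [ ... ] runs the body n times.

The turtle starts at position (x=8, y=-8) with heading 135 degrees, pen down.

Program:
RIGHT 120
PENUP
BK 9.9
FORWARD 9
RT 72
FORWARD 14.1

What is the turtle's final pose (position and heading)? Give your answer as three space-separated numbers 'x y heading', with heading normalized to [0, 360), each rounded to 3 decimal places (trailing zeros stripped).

Executing turtle program step by step:
Start: pos=(8,-8), heading=135, pen down
RT 120: heading 135 -> 15
PU: pen up
BK 9.9: (8,-8) -> (-1.563,-10.562) [heading=15, move]
FD 9: (-1.563,-10.562) -> (7.131,-8.233) [heading=15, move]
RT 72: heading 15 -> 303
FD 14.1: (7.131,-8.233) -> (14.81,-20.058) [heading=303, move]
Final: pos=(14.81,-20.058), heading=303, 0 segment(s) drawn

Answer: 14.81 -20.058 303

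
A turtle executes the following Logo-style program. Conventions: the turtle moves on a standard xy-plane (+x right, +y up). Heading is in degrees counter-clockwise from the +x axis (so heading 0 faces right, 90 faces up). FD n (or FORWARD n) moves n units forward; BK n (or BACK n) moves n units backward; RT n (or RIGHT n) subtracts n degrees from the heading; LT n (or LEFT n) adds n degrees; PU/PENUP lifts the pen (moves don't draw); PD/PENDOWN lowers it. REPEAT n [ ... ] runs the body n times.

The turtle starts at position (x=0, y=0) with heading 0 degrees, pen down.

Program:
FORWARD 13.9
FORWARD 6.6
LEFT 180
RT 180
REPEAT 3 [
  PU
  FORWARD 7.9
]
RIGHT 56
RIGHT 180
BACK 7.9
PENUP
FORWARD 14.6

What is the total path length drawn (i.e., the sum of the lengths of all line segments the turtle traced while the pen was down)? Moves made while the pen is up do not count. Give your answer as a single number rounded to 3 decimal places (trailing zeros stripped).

Executing turtle program step by step:
Start: pos=(0,0), heading=0, pen down
FD 13.9: (0,0) -> (13.9,0) [heading=0, draw]
FD 6.6: (13.9,0) -> (20.5,0) [heading=0, draw]
LT 180: heading 0 -> 180
RT 180: heading 180 -> 0
REPEAT 3 [
  -- iteration 1/3 --
  PU: pen up
  FD 7.9: (20.5,0) -> (28.4,0) [heading=0, move]
  -- iteration 2/3 --
  PU: pen up
  FD 7.9: (28.4,0) -> (36.3,0) [heading=0, move]
  -- iteration 3/3 --
  PU: pen up
  FD 7.9: (36.3,0) -> (44.2,0) [heading=0, move]
]
RT 56: heading 0 -> 304
RT 180: heading 304 -> 124
BK 7.9: (44.2,0) -> (48.618,-6.549) [heading=124, move]
PU: pen up
FD 14.6: (48.618,-6.549) -> (40.453,5.555) [heading=124, move]
Final: pos=(40.453,5.555), heading=124, 2 segment(s) drawn

Segment lengths:
  seg 1: (0,0) -> (13.9,0), length = 13.9
  seg 2: (13.9,0) -> (20.5,0), length = 6.6
Total = 20.5

Answer: 20.5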